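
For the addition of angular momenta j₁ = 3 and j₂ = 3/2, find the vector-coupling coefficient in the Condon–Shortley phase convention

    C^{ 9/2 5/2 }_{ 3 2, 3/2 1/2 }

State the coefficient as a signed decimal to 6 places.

+0.707107

triangle: 0!*6!*3!/10! = 4320/3628800
(j±m)!: 5!*1!*2!*1!*7!*2! = 2419200
prefactor² = (2J+1)*Δ*N² = 28800
  k=0: +1/(0!*0!*1!*2!*5!*1!) = 1/240
Σ = 1/240  ⇒  CG² = 28800*1/240² = 1/2
CG = +√(1/2) = +0.707107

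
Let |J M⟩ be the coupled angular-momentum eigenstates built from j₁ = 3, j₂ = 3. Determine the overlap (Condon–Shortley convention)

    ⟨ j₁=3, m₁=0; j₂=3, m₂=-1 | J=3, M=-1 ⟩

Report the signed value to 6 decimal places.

j₁+j₂−J=3  J+j₁−j₂=3  J−j₁+j₂=3  j₁+j₂+J+1=10
(j₁±m₁, j₂±m₂, J±M) = (3,3,2,4,2,4)
P² = 864/25
sum k=0..2:
  [0] +1/72 = 1/72
  [1] −1/8 = -1/8
  [2] +1/24 = 1/24
S = -5/72
C² = P²·S² = 1/6 ; C = -0.408248

−√(1/6) = -0.408248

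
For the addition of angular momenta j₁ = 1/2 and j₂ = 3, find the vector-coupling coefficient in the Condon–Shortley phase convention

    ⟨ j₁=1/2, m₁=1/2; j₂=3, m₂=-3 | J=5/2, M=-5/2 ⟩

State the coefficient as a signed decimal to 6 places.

√[6·1!0!5!/7! · 1!0!0!6!0!5!] = √(86400/7)
  +(−1)^0/∏(0,1,0,0,0,5)! = 1/120  (running 1/120)
⟨..|..⟩ = √(86400/7)·(1/120) = +0.925820

+0.925820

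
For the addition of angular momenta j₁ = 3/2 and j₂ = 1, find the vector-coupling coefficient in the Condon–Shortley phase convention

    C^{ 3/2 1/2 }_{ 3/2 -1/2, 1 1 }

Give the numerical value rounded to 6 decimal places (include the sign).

triangle: 1!*2!*1!/5! = 2/120
(j±m)!: 1!*2!*2!*0!*2!*1! = 8
prefactor² = (2J+1)*Δ*N² = 8/15
  k=1: −1/(1!*0!*1!*1!*1!*0!) = -1
Σ = -1  ⇒  CG² = 8/15*(-1)² = 8/15
CG = −√(8/15) = -0.730297

-0.730297  (= −√(8/15))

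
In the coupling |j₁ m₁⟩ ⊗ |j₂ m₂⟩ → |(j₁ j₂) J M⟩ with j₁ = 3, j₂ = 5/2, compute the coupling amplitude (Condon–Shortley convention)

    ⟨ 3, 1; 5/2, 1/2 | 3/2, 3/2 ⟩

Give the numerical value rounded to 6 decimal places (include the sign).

triangle: 4!*2!*1!/8! = 48/40320
(j±m)!: 4!*2!*3!*2!*3!*0! = 3456
prefactor² = (2J+1)*Δ*N² = 576/35
  k=2: +1/(2!*2!*0!*1!*2!*0!) = 1/8
Σ = 1/8  ⇒  CG² = 576/35*1/8² = 9/35
CG = +√(9/35) = +0.507093

+√(9/35) ≈ +0.507093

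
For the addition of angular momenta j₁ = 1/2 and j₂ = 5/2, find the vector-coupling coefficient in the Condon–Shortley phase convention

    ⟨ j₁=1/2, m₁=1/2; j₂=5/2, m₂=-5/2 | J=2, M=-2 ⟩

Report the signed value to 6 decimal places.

+√(5/6) = +0.912871

√[5·1!0!4!/6! · 1!0!0!5!0!4!] = √(480)
  +(−1)^0/∏(0,1,0,0,0,4)! = 1/24  (running 1/24)
⟨..|..⟩ = √(480)·(1/24) = +0.912871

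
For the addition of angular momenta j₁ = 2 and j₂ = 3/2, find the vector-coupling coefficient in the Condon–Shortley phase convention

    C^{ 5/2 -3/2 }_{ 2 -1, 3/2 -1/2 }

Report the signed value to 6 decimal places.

-0.169031

triangle: 1!·3!·2!/7! = 12/5040
(j±m)!: 1!·3!·1!·2!·1!·4! = 288
prefactor² = (2J+1)·Δ·N² = 144/35
  k=0: +1/(0!·1!·3!·1!·0!·1!) = 1/6
  k=1: −1/(1!·0!·2!·0!·1!·2!) = -1/4
Σ = -1/12  ⇒  CG² = 144/35·(-1/12)² = 1/35
CG = −√(1/35) = -0.169031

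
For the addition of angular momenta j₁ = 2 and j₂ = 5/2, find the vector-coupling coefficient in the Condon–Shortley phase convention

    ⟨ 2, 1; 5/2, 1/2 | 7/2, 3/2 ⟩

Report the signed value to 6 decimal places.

triangle: 1!×3!×4!/9! = 144/362880
(j±m)!: 3!×1!×3!×2!×5!×2! = 17280
prefactor² = (2J+1)×Δ×N² = 384/7
  k=0: +1/(0!×1!×1!×3!×2!×1!) = 1/12
  k=1: −1/(1!×0!×0!×2!×3!×2!) = -1/24
Σ = 1/24  ⇒  CG² = 384/7×1/24² = 2/21
CG = +√(2/21) = +0.308607

+0.308607  (= +√(2/21))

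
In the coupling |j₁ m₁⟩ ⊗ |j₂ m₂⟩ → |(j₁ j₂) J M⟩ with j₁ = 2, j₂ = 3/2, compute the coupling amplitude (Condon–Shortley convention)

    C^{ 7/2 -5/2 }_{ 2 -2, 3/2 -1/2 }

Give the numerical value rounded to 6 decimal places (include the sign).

+√(3/7) = +0.654654

triangle: 0!×4!×3!/8! = 144/40320
(j±m)!: 0!×4!×1!×2!×1!×6! = 34560
prefactor² = (2J+1)×Δ×N² = 6912/7
  k=0: +1/(0!×0!×4!×1!×0!×2!) = 1/48
Σ = 1/48  ⇒  CG² = 6912/7×1/48² = 3/7
CG = +√(3/7) = +0.654654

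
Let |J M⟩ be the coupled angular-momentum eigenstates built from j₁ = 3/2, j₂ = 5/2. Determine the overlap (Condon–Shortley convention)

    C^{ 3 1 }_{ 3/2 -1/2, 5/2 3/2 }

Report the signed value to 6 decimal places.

triangle: 1!×2!×4!/8! = 48/40320
(j±m)!: 1!×2!×4!×1!×4!×2! = 2304
prefactor² = (2J+1)×Δ×N² = 96/5
  k=0: +1/(0!×1!×2!×4!×0!×0!) = 1/48
  k=1: −1/(1!×0!×1!×3!×1!×1!) = -1/6
Σ = -7/48  ⇒  CG² = 96/5×(-7/48)² = 49/120
CG = −√(49/120) = -0.639010

−√(49/120) = -0.639010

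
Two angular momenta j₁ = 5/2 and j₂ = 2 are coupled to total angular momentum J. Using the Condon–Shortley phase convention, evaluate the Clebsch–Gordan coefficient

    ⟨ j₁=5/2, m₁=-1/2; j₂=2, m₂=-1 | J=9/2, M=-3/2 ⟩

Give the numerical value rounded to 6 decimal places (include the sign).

√[10·0!5!4!/10! · 2!3!1!3!3!6!] = √(17280/7)
  +(−1)^0/∏(0,0,3,1,2,3)! = 1/72  (running 1/72)
⟨..|..⟩ = √(17280/7)·(1/72) = +0.690066

+0.690066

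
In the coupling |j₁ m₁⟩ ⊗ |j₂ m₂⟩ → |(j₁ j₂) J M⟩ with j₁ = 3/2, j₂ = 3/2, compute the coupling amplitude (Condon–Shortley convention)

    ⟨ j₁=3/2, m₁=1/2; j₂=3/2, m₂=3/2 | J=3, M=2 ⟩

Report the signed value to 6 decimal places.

+√(1/2) = +0.707107

triangle: 0!·3!·3!/7! = 36/5040
(j±m)!: 2!·1!·3!·0!·5!·1! = 1440
prefactor² = (2J+1)·Δ·N² = 72
  k=0: +1/(0!·0!·1!·3!·2!·0!) = 1/12
Σ = 1/12  ⇒  CG² = 72·1/12² = 1/2
CG = +√(1/2) = +0.707107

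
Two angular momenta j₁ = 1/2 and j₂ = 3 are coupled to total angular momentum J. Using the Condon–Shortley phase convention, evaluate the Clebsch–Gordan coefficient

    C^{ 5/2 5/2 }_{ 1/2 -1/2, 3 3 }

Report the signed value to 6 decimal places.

−√(6/7) ≈ -0.925820

j₁+j₂−J=1  J+j₁−j₂=0  J−j₁+j₂=5  j₁+j₂+J+1=7
(j₁±m₁, j₂±m₂, J±M) = (0,1,6,0,5,0)
P² = 86400/7
sum k=1..1:
  [1] −1/120 = -1/120
S = -1/120
C² = P²·S² = 6/7 ; C = -0.925820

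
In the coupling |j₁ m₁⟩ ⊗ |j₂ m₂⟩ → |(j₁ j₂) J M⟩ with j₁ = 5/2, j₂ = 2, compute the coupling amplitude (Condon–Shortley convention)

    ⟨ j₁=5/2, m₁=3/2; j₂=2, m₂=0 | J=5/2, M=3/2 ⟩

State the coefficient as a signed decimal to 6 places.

triangle: 2!×3!×2!/8! = 24/40320
(j±m)!: 4!×1!×2!×2!×4!×1! = 2304
prefactor² = (2J+1)×Δ×N² = 288/35
  k=0: +1/(0!×2!×1!×2!×2!×0!) = 1/8
  k=1: −1/(1!×1!×0!×1!×3!×1!) = -1/6
Σ = -1/24  ⇒  CG² = 288/35×(-1/24)² = 1/70
CG = −√(1/70) = -0.119523

-0.119523  (= −√(1/70))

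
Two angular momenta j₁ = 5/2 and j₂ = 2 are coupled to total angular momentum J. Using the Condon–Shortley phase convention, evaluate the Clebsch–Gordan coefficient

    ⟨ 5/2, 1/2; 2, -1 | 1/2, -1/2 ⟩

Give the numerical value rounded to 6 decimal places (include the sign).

triangle: 4!*1!*0!/6! = 24/720
(j±m)!: 3!*2!*1!*3!*0!*1! = 72
prefactor² = (2J+1)*Δ*N² = 24/5
  k=1: −1/(1!*3!*1!*0!*0!*0!) = -1/6
Σ = -1/6  ⇒  CG² = 24/5*(-1/6)² = 2/15
CG = −√(2/15) = -0.365148

−√(2/15) ≈ -0.365148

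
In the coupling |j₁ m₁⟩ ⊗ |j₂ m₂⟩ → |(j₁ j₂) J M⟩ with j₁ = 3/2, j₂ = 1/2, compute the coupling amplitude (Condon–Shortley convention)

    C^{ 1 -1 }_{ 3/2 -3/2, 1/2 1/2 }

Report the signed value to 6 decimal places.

−√(3/4) ≈ -0.866025

j₁+j₂−J=1  J+j₁−j₂=2  J−j₁+j₂=0  j₁+j₂+J+1=4
(j₁±m₁, j₂±m₂, J±M) = (0,3,1,0,0,2)
P² = 3
sum k=1..1:
  [1] −1/2 = -1/2
S = -1/2
C² = P²·S² = 3/4 ; C = -0.866025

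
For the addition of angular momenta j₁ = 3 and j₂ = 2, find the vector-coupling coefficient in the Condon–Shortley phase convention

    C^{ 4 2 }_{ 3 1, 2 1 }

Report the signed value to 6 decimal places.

−√(1/28) ≈ -0.188982

√[9·1!5!3!/10! · 4!2!3!1!6!2!] = √(5184/7)
  +(−1)^0/∏(0,1,2,3,3,0)! = 1/72  (running 1/72)
  +(−1)^1/∏(1,0,1,2,4,1)! = -1/48  (running -1/144)
⟨..|..⟩ = √(5184/7)·(-1/144) = -0.188982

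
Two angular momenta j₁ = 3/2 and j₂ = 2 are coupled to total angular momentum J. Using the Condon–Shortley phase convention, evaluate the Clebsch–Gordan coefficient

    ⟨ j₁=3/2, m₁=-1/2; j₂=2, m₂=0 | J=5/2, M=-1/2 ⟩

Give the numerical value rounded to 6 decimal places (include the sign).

-0.292770

triangle: 1!·2!·3!/7! = 12/5040
(j±m)!: 1!·2!·2!·2!·2!·3! = 96
prefactor² = (2J+1)·Δ·N² = 48/35
  k=0: +1/(0!·1!·2!·2!·0!·1!) = 1/4
  k=1: −1/(1!·0!·1!·1!·1!·2!) = -1/2
Σ = -1/4  ⇒  CG² = 48/35·(-1/4)² = 3/35
CG = −√(3/35) = -0.292770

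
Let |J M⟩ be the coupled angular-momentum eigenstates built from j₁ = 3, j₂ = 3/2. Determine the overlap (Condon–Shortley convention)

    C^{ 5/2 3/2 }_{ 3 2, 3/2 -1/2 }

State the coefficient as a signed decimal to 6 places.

√[6·2!4!1!/8! · 5!1!1!2!4!1!] = √(288/7)
  +(−1)^0/∏(0,2,1,1,3,0)! = 1/12  (running 1/12)
  +(−1)^1/∏(1,1,0,0,4,1)! = -1/24  (running 1/24)
⟨..|..⟩ = √(288/7)·(1/24) = +0.267261

+√(1/14) ≈ +0.267261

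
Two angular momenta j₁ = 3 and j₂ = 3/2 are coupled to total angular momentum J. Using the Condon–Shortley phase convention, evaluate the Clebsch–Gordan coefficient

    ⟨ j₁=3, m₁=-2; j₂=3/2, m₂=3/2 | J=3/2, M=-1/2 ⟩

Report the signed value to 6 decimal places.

√[4·3!3!0!/7! · 1!5!3!0!1!2!] = √(288/7)
  +(−1)^3/∏(3,0,2,0,1,0)! = -1/12  (running -1/12)
⟨..|..⟩ = √(288/7)·(-1/12) = -0.534522

-0.534522  (= −√(2/7))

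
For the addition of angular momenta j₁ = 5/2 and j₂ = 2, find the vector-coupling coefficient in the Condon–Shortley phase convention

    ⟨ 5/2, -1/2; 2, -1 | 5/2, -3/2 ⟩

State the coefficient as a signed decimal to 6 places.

−√(6/35) = -0.414039

√[6·2!3!2!/8! · 2!3!1!3!1!4!] = √(216/35)
  +(−1)^0/∏(0,2,3,1,0,1)! = 1/12  (running 1/12)
  +(−1)^1/∏(1,1,2,0,1,2)! = -1/4  (running -1/6)
⟨..|..⟩ = √(216/35)·(-1/6) = -0.414039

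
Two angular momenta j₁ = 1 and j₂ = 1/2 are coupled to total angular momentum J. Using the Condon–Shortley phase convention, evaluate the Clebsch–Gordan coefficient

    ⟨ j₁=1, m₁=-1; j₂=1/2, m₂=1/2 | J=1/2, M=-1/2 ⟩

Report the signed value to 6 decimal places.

j₁+j₂−J=1  J+j₁−j₂=1  J−j₁+j₂=0  j₁+j₂+J+1=3
(j₁±m₁, j₂±m₂, J±M) = (0,2,1,0,0,1)
P² = 2/3
sum k=1..1:
  [1] −1/1 = -1
S = -1
C² = P²·S² = 2/3 ; C = -0.816497

−√(2/3) ≈ -0.816497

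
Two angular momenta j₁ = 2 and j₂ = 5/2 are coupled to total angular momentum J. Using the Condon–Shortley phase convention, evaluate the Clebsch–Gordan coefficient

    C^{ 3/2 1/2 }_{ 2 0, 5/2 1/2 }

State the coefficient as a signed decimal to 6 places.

j₁+j₂−J=3  J+j₁−j₂=1  J−j₁+j₂=2  j₁+j₂+J+1=7
(j₁±m₁, j₂±m₂, J±M) = (2,2,3,2,2,1)
P² = 32/35
sum k=1..2:
  [1] −1/4 = -1/4
  [2] +1/2 = 1/2
S = 1/4
C² = P²·S² = 2/35 ; C = +0.239046

+0.239046  (= +√(2/35))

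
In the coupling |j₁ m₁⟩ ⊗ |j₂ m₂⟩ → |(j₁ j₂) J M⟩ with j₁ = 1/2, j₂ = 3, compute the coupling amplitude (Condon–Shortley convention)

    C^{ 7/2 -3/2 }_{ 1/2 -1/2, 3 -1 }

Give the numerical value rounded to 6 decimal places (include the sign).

√[8·0!1!6!/8! · 0!1!2!4!2!5!] = √(11520/7)
  +(−1)^0/∏(0,0,1,2,0,4)! = 1/48  (running 1/48)
⟨..|..⟩ = √(11520/7)·(1/48) = +0.845154

+0.845154  (= +√(5/7))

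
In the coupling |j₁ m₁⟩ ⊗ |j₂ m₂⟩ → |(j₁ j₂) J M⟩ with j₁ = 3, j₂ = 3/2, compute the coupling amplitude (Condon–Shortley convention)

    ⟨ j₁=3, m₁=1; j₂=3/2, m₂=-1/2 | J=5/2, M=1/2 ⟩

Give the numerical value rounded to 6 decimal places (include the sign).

−√(1/70) ≈ -0.119523

triangle: 2!·4!·1!/8! = 48/40320
(j±m)!: 4!·2!·1!·2!·3!·2! = 1152
prefactor² = (2J+1)·Δ·N² = 288/35
  k=0: +1/(0!·2!·2!·1!·2!·0!) = 1/8
  k=1: −1/(1!·1!·1!·0!·3!·1!) = -1/6
Σ = -1/24  ⇒  CG² = 288/35·(-1/24)² = 1/70
CG = −√(1/70) = -0.119523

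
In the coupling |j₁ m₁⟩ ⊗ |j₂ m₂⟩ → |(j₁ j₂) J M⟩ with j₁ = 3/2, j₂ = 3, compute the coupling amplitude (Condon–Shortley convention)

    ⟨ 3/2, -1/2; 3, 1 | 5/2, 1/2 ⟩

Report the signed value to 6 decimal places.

−√(1/70) = -0.119523

√[6·2!1!4!/8! · 1!2!4!2!3!2!] = √(288/35)
  +(−1)^1/∏(1,1,1,3,0,1)! = -1/6  (running -1/6)
  +(−1)^2/∏(2,0,0,2,1,2)! = 1/8  (running -1/24)
⟨..|..⟩ = √(288/35)·(-1/24) = -0.119523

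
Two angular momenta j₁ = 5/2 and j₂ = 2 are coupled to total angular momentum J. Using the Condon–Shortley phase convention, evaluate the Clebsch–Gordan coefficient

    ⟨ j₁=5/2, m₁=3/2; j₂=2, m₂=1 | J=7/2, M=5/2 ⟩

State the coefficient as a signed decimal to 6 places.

+0.125988

triangle: 1!·4!·3!/9! = 144/362880
(j±m)!: 4!·1!·3!·1!·6!·1! = 103680
prefactor² = (2J+1)·Δ·N² = 2304/7
  k=0: +1/(0!·1!·1!·3!·3!·0!) = 1/36
  k=1: −1/(1!·0!·0!·2!·4!·1!) = -1/48
Σ = 1/144  ⇒  CG² = 2304/7·1/144² = 1/63
CG = +√(1/63) = +0.125988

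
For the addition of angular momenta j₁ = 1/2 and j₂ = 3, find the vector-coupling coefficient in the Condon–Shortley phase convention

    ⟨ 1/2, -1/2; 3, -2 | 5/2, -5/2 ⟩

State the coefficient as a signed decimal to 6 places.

j₁+j₂−J=1  J+j₁−j₂=0  J−j₁+j₂=5  j₁+j₂+J+1=7
(j₁±m₁, j₂±m₂, J±M) = (0,1,1,5,0,5)
P² = 14400/7
sum k=1..1:
  [1] −1/120 = -1/120
S = -1/120
C² = P²·S² = 1/7 ; C = -0.377964

-0.377964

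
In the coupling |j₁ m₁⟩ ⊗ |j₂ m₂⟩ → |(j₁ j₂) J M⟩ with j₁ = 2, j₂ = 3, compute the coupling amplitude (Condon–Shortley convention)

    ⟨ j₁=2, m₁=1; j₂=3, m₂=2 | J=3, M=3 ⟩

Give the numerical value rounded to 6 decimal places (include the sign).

−√(5/12) = -0.645497

j₁+j₂−J=2  J+j₁−j₂=2  J−j₁+j₂=4  j₁+j₂+J+1=9
(j₁±m₁, j₂±m₂, J±M) = (3,1,5,1,6,0)
P² = 960
sum k=1..1:
  [1] −1/48 = -1/48
S = -1/48
C² = P²·S² = 5/12 ; C = -0.645497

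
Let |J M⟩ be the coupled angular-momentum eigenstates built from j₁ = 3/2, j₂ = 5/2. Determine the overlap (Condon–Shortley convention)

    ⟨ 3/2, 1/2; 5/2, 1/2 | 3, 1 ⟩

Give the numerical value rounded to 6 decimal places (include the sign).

+0.129099  (= +√(1/60))

√[7·1!2!4!/8! · 2!1!3!2!4!2!] = √(48/5)
  +(−1)^0/∏(0,1,1,3,1,1)! = 1/6  (running 1/6)
  +(−1)^1/∏(1,0,0,2,2,2)! = -1/8  (running 1/24)
⟨..|..⟩ = √(48/5)·(1/24) = +0.129099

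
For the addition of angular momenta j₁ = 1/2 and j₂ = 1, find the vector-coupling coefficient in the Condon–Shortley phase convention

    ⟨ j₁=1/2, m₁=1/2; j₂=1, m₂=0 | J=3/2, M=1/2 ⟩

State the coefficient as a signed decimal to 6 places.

+0.816497

j₁+j₂−J=0  J+j₁−j₂=1  J−j₁+j₂=2  j₁+j₂+J+1=4
(j₁±m₁, j₂±m₂, J±M) = (1,0,1,1,2,1)
P² = 2/3
sum k=0..0:
  [0] +1/1 = 1
S = 1
C² = P²·S² = 2/3 ; C = +0.816497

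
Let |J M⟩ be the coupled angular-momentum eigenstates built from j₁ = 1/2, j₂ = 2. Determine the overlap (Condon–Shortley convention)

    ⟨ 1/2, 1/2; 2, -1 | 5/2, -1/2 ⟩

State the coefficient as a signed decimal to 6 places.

j₁+j₂−J=0  J+j₁−j₂=1  J−j₁+j₂=4  j₁+j₂+J+1=6
(j₁±m₁, j₂±m₂, J±M) = (1,0,1,3,2,3)
P² = 72/5
sum k=0..0:
  [0] +1/6 = 1/6
S = 1/6
C² = P²·S² = 2/5 ; C = +0.632456

+√(2/5) = +0.632456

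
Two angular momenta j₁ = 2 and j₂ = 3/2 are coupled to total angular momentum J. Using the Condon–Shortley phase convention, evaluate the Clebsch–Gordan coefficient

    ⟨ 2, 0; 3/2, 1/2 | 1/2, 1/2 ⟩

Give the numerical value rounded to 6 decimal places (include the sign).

+0.447214  (= +√(1/5))

√[2·3!1!0!/5! · 2!2!2!1!1!0!] = √(4/5)
  +(−1)^2/∏(2,1,0,0,1,0)! = 1/2  (running 1/2)
⟨..|..⟩ = √(4/5)·(1/2) = +0.447214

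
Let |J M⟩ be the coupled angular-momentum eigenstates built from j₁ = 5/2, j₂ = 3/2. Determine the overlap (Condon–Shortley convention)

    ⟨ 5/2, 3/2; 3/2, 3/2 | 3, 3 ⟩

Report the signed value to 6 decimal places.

√[7·1!4!2!/8! · 4!1!3!0!6!0!] = √(864)
  +(−1)^1/∏(1,0,0,2,4,0)! = -1/48  (running -1/48)
⟨..|..⟩ = √(864)·(-1/48) = -0.612372

-0.612372  (= −√(3/8))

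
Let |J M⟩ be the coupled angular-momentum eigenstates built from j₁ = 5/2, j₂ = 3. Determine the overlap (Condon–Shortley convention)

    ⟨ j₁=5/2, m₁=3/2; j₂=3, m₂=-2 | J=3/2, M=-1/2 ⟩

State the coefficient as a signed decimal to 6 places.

j₁+j₂−J=4  J+j₁−j₂=1  J−j₁+j₂=2  j₁+j₂+J+1=8
(j₁±m₁, j₂±m₂, J±M) = (4,1,1,5,1,2)
P² = 192/7
sum k=0..1:
  [0] +1/24 = 1/24
  [1] −1/12 = -1/12
S = -1/24
C² = P²·S² = 1/21 ; C = -0.218218

−√(1/21) ≈ -0.218218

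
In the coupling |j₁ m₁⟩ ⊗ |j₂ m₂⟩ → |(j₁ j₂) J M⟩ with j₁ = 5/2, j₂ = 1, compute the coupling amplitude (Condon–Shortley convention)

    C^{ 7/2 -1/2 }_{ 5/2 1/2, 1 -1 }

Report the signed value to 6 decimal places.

+√(2/7) ≈ +0.534522

j₁+j₂−J=0  J+j₁−j₂=5  J−j₁+j₂=2  j₁+j₂+J+1=8
(j₁±m₁, j₂±m₂, J±M) = (3,2,0,2,3,4)
P² = 1152/7
sum k=0..0:
  [0] +1/24 = 1/24
S = 1/24
C² = P²·S² = 2/7 ; C = +0.534522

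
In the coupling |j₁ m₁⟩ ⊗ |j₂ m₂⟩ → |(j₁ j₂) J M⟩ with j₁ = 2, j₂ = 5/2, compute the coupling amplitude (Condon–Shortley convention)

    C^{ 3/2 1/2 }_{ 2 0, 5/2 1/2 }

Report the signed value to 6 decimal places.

j₁+j₂−J=3  J+j₁−j₂=1  J−j₁+j₂=2  j₁+j₂+J+1=7
(j₁±m₁, j₂±m₂, J±M) = (2,2,3,2,2,1)
P² = 32/35
sum k=1..2:
  [1] −1/4 = -1/4
  [2] +1/2 = 1/2
S = 1/4
C² = P²·S² = 2/35 ; C = +0.239046

+0.239046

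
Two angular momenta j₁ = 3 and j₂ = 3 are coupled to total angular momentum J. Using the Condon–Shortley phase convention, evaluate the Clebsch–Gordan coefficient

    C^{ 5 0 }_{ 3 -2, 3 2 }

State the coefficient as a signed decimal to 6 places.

-0.436436  (= −√(4/21))

triangle: 1!·5!·5!/12! = 14400/479001600
(j±m)!: 1!·5!·5!·1!·5!·5! = 207360000
prefactor² = (2J+1)·Δ·N² = 480000/7
  k=0: +1/(0!·1!·5!·5!·0!·0!) = 1/14400
  k=1: −1/(1!·0!·4!·4!·1!·1!) = -1/576
Σ = -1/600  ⇒  CG² = 480000/7·(-1/600)² = 4/21
CG = −√(4/21) = -0.436436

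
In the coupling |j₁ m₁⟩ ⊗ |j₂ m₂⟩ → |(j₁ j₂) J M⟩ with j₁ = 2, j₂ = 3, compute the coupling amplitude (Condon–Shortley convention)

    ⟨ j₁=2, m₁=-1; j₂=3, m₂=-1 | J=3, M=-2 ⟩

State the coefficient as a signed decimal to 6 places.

-0.500000

triangle: 2!×2!×4!/9! = 96/362880
(j±m)!: 1!×3!×2!×4!×1!×5! = 34560
prefactor² = (2J+1)×Δ×N² = 64
  k=1: −1/(1!×1!×2!×1!×0!×3!) = -1/12
  k=2: +1/(2!×0!×1!×0!×1!×4!) = 1/48
Σ = -1/16  ⇒  CG² = 64×(-1/16)² = 1/4
CG = −√(1/4) = -0.500000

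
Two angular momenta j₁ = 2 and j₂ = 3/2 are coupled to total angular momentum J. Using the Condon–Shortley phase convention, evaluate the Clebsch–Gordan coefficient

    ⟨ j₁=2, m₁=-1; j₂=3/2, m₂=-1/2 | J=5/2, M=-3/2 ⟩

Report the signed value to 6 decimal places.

−√(1/35) = -0.169031

√[6·1!3!2!/7! · 1!3!1!2!1!4!] = √(144/35)
  +(−1)^0/∏(0,1,3,1,0,1)! = 1/6  (running 1/6)
  +(−1)^1/∏(1,0,2,0,1,2)! = -1/4  (running -1/12)
⟨..|..⟩ = √(144/35)·(-1/12) = -0.169031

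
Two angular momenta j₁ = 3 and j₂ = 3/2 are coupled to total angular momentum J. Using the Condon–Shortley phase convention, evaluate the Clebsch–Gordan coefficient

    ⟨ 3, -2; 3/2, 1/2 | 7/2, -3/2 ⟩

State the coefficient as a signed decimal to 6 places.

−√(3/7) = -0.654654

triangle: 1!×5!×2!/9! = 240/362880
(j±m)!: 1!×5!×2!×1!×2!×5! = 57600
prefactor² = (2J+1)×Δ×N² = 6400/21
  k=0: +1/(0!×1!×5!×2!×0!×0!) = 1/240
  k=1: −1/(1!×0!×4!×1!×1!×1!) = -1/24
Σ = -3/80  ⇒  CG² = 6400/21×(-3/80)² = 3/7
CG = −√(3/7) = -0.654654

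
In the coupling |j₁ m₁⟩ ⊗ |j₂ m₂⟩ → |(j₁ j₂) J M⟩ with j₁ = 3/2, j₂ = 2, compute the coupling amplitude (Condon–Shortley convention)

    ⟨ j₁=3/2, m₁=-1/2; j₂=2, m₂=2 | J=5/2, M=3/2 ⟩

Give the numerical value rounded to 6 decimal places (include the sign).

√[6·1!2!3!/7! · 1!2!4!0!4!1!] = √(576/35)
  +(−1)^1/∏(1,0,1,3,1,0)! = -1/6  (running -1/6)
⟨..|..⟩ = √(576/35)·(-1/6) = -0.676123

−√(16/35) = -0.676123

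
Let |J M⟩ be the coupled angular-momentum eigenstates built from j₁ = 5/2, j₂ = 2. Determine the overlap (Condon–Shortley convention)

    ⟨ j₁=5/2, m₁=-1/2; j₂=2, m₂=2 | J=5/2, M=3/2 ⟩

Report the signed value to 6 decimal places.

+√(27/70) ≈ +0.621059

triangle: 2!*3!*2!/8! = 24/40320
(j±m)!: 2!*3!*4!*0!*4!*1! = 6912
prefactor² = (2J+1)*Δ*N² = 864/35
  k=2: +1/(2!*0!*1!*2!*2!*0!) = 1/8
Σ = 1/8  ⇒  CG² = 864/35*1/8² = 27/70
CG = +√(27/70) = +0.621059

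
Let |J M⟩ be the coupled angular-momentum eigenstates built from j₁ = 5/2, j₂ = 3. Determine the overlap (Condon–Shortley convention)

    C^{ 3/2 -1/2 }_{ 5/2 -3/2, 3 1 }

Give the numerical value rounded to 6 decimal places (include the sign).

-0.483046  (= −√(7/30))

j₁+j₂−J=4  J+j₁−j₂=1  J−j₁+j₂=2  j₁+j₂+J+1=8
(j₁±m₁, j₂±m₂, J±M) = (1,4,4,2,1,2)
P² = 384/35
sum k=3..4:
  [3] −1/6 = -1/6
  [4] +1/48 = 1/48
S = -7/48
C² = P²·S² = 7/30 ; C = -0.483046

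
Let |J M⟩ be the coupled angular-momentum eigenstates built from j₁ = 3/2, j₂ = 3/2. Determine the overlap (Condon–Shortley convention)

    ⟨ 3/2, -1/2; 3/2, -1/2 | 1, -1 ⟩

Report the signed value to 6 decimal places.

triangle: 2!·1!·1!/5! = 2/120
(j±m)!: 1!·2!·1!·2!·0!·2! = 8
prefactor² = (2J+1)·Δ·N² = 2/5
  k=1: −1/(1!·1!·1!·0!·0!·1!) = -1
Σ = -1  ⇒  CG² = 2/5·(-1)² = 2/5
CG = −√(2/5) = -0.632456

−√(2/5) ≈ -0.632456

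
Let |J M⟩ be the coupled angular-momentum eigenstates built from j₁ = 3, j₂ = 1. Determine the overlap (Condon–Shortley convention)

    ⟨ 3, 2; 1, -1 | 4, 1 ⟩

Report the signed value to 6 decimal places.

j₁+j₂−J=0  J+j₁−j₂=6  J−j₁+j₂=2  j₁+j₂+J+1=9
(j₁±m₁, j₂±m₂, J±M) = (5,1,0,2,5,3)
P² = 43200/7
sum k=0..0:
  [0] +1/240 = 1/240
S = 1/240
C² = P²·S² = 3/28 ; C = +0.327327

+0.327327  (= +√(3/28))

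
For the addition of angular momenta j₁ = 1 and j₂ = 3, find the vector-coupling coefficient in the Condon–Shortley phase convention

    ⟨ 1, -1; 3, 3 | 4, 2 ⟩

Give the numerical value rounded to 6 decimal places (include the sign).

+0.188982  (= +√(1/28))

√[9·0!2!6!/9! · 0!2!6!0!6!2!] = √(518400/7)
  +(−1)^0/∏(0,0,2,6,0,0)! = 1/1440  (running 1/1440)
⟨..|..⟩ = √(518400/7)·(1/1440) = +0.188982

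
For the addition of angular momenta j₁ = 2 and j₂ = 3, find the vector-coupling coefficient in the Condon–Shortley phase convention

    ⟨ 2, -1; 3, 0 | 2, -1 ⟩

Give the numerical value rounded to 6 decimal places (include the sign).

j₁+j₂−J=3  J+j₁−j₂=1  J−j₁+j₂=3  j₁+j₂+J+1=8
(j₁±m₁, j₂±m₂, J±M) = (1,3,3,3,1,3)
P² = 81/14
sum k=2..3:
  [2] +1/4 = 1/4
  [3] −1/36 = -1/36
S = 2/9
C² = P²·S² = 2/7 ; C = +0.534522

+0.534522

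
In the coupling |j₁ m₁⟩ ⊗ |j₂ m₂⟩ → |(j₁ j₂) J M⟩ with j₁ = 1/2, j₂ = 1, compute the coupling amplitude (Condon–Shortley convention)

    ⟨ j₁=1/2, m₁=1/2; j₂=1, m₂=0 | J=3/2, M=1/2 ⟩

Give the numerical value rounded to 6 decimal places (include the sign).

+√(2/3) = +0.816497

triangle: 0!·1!·2!/4! = 2/24
(j±m)!: 1!·0!·1!·1!·2!·1! = 2
prefactor² = (2J+1)·Δ·N² = 2/3
  k=0: +1/(0!·0!·0!·1!·1!·1!) = 1
Σ = 1  ⇒  CG² = 2/3·1² = 2/3
CG = +√(2/3) = +0.816497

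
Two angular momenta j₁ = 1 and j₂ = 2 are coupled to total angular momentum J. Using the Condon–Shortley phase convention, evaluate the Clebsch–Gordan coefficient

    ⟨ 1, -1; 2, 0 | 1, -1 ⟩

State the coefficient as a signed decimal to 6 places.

triangle: 2!*0!*2!/5! = 4/120
(j±m)!: 0!*2!*2!*2!*0!*2! = 16
prefactor² = (2J+1)*Δ*N² = 8/5
  k=2: +1/(2!*0!*0!*0!*0!*2!) = 1/4
Σ = 1/4  ⇒  CG² = 8/5*1/4² = 1/10
CG = +√(1/10) = +0.316228

+√(1/10) ≈ +0.316228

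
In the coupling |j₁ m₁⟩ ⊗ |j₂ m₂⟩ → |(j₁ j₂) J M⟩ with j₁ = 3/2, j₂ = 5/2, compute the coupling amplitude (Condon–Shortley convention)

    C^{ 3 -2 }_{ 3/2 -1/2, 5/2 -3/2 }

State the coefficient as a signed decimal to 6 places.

+0.288675

triangle: 1!*2!*4!/8! = 48/40320
(j±m)!: 1!*2!*1!*4!*1!*5! = 5760
prefactor² = (2J+1)*Δ*N² = 48
  k=0: +1/(0!*1!*2!*1!*0!*3!) = 1/12
  k=1: −1/(1!*0!*1!*0!*1!*4!) = -1/24
Σ = 1/24  ⇒  CG² = 48*1/24² = 1/12
CG = +√(1/12) = +0.288675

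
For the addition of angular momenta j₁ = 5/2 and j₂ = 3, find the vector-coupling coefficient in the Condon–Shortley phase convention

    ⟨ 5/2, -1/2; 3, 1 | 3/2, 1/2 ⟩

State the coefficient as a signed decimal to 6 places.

j₁+j₂−J=4  J+j₁−j₂=1  J−j₁+j₂=2  j₁+j₂+J+1=8
(j₁±m₁, j₂±m₂, J±M) = (2,3,4,2,2,1)
P² = 192/35
sum k=2..3:
  [2] +1/8 = 1/8
  [3] −1/6 = -1/6
S = -1/24
C² = P²·S² = 1/105 ; C = -0.097590

-0.097590  (= −√(1/105))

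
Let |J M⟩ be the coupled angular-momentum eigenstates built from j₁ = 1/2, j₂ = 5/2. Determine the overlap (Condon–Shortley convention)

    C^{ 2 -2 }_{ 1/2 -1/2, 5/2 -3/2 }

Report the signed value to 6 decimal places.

√[5·1!0!4!/6! · 0!1!1!4!0!4!] = √(96)
  +(−1)^1/∏(1,0,0,0,0,4)! = -1/24  (running -1/24)
⟨..|..⟩ = √(96)·(-1/24) = -0.408248

-0.408248  (= −√(1/6))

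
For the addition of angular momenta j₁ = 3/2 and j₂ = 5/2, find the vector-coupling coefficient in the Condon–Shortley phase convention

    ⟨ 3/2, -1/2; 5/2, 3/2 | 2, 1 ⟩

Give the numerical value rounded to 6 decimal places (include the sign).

j₁+j₂−J=2  J+j₁−j₂=1  J−j₁+j₂=3  j₁+j₂+J+1=7
(j₁±m₁, j₂±m₂, J±M) = (1,2,4,1,3,1)
P² = 24/7
sum k=1..2:
  [1] −1/6 = -1/6
  [2] +1/4 = 1/4
S = 1/12
C² = P²·S² = 1/42 ; C = +0.154303

+0.154303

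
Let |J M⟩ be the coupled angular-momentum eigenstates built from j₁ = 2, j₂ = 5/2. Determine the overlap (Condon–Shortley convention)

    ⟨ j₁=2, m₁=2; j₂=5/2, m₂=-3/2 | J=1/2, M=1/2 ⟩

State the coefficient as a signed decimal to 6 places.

+√(1/15) ≈ +0.258199

j₁+j₂−J=4  J+j₁−j₂=0  J−j₁+j₂=1  j₁+j₂+J+1=6
(j₁±m₁, j₂±m₂, J±M) = (4,0,1,4,1,0)
P² = 192/5
sum k=0..0:
  [0] +1/24 = 1/24
S = 1/24
C² = P²·S² = 1/15 ; C = +0.258199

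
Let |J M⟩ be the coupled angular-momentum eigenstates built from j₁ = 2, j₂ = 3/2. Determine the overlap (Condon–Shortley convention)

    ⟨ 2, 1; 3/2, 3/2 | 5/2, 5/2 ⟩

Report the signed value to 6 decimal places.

−√(3/7) = -0.654654

triangle: 1!·3!·2!/7! = 12/5040
(j±m)!: 3!·1!·3!·0!·5!·0! = 4320
prefactor² = (2J+1)·Δ·N² = 432/7
  k=1: −1/(1!·0!·0!·2!·3!·0!) = -1/12
Σ = -1/12  ⇒  CG² = 432/7·(-1/12)² = 3/7
CG = −√(3/7) = -0.654654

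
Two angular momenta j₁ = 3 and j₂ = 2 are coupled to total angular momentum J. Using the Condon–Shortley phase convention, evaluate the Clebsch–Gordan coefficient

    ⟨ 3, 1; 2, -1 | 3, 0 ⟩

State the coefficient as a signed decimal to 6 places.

j₁+j₂−J=2  J+j₁−j₂=4  J−j₁+j₂=2  j₁+j₂+J+1=9
(j₁±m₁, j₂±m₂, J±M) = (4,2,1,3,3,3)
P² = 96/5
sum k=0..1:
  [0] +1/8 = 1/8
  [1] −1/12 = -1/12
S = 1/24
C² = P²·S² = 1/30 ; C = +0.182574

+0.182574  (= +√(1/30))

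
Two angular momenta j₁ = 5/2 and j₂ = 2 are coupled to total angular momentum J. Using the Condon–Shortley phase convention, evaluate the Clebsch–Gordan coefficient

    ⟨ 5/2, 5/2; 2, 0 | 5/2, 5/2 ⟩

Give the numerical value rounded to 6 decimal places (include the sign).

+√(5/14) ≈ +0.597614

√[6·2!3!2!/8! · 5!0!2!2!5!0!] = √(1440/7)
  +(−1)^0/∏(0,2,0,2,3,0)! = 1/24  (running 1/24)
⟨..|..⟩ = √(1440/7)·(1/24) = +0.597614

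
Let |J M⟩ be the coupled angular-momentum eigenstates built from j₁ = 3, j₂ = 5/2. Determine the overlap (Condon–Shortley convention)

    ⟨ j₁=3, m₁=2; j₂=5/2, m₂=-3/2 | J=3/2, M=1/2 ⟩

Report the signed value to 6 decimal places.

−√(1/21) = -0.218218

triangle: 4!×2!×1!/8! = 48/40320
(j±m)!: 5!×1!×1!×4!×2!×1! = 5760
prefactor² = (2J+1)×Δ×N² = 192/7
  k=0: +1/(0!×4!×1!×1!×1!×0!) = 1/24
  k=1: −1/(1!×3!×0!×0!×2!×1!) = -1/12
Σ = -1/24  ⇒  CG² = 192/7×(-1/24)² = 1/21
CG = −√(1/21) = -0.218218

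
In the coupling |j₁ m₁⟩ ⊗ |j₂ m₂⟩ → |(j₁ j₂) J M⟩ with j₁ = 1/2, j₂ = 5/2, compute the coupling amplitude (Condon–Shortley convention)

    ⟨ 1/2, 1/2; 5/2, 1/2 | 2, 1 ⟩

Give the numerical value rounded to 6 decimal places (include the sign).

triangle: 1!·0!·4!/6! = 24/720
(j±m)!: 1!·0!·3!·2!·3!·1! = 72
prefactor² = (2J+1)·Δ·N² = 12
  k=0: +1/(0!·1!·0!·3!·0!·1!) = 1/6
Σ = 1/6  ⇒  CG² = 12·1/6² = 1/3
CG = +√(1/3) = +0.577350

+√(1/3) ≈ +0.577350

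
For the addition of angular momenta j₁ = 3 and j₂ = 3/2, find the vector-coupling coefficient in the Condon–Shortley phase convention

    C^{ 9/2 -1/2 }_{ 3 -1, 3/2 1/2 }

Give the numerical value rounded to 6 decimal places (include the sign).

j₁+j₂−J=0  J+j₁−j₂=6  J−j₁+j₂=3  j₁+j₂+J+1=10
(j₁±m₁, j₂±m₂, J±M) = (2,4,2,1,4,5)
P² = 23040/7
sum k=0..0:
  [0] +1/96 = 1/96
S = 1/96
C² = P²·S² = 5/14 ; C = +0.597614

+0.597614  (= +√(5/14))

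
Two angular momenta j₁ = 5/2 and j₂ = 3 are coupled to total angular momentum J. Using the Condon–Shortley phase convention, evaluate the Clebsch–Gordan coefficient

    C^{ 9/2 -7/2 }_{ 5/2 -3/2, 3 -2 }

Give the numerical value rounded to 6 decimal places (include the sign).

+0.100504

√[10·1!4!5!/11! · 1!4!1!5!1!8!] = √(921600/11)
  +(−1)^0/∏(0,1,4,1,0,4)! = 1/576  (running 1/576)
  +(−1)^1/∏(1,0,3,0,1,5)! = -1/720  (running 1/2880)
⟨..|..⟩ = √(921600/11)·(1/2880) = +0.100504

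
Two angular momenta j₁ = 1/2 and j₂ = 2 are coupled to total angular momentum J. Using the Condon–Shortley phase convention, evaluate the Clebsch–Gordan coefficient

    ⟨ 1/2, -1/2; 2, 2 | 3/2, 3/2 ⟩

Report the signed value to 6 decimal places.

-0.894427  (= −√(4/5))

j₁+j₂−J=1  J+j₁−j₂=0  J−j₁+j₂=3  j₁+j₂+J+1=5
(j₁±m₁, j₂±m₂, J±M) = (0,1,4,0,3,0)
P² = 144/5
sum k=1..1:
  [1] −1/6 = -1/6
S = -1/6
C² = P²·S² = 4/5 ; C = -0.894427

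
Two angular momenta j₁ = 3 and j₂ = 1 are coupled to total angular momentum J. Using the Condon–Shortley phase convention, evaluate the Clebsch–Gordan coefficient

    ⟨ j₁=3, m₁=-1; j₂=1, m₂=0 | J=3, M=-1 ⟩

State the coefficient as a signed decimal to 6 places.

j₁+j₂−J=1  J+j₁−j₂=5  J−j₁+j₂=1  j₁+j₂+J+1=8
(j₁±m₁, j₂±m₂, J±M) = (2,4,1,1,2,4)
P² = 48
sum k=0..1:
  [0] +1/24 = 1/24
  [1] −1/12 = -1/12
S = -1/24
C² = P²·S² = 1/12 ; C = -0.288675

−√(1/12) ≈ -0.288675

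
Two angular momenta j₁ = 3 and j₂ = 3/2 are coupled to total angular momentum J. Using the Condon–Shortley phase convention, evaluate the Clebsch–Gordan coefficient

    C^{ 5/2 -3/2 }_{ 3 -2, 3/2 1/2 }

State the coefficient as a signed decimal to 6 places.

√[6·2!4!1!/8! · 1!5!2!1!1!4!] = √(288/7)
  +(−1)^1/∏(1,1,4,1,0,0)! = -1/24  (running -1/24)
  +(−1)^2/∏(2,0,3,0,1,1)! = 1/12  (running 1/24)
⟨..|..⟩ = √(288/7)·(1/24) = +0.267261

+√(1/14) ≈ +0.267261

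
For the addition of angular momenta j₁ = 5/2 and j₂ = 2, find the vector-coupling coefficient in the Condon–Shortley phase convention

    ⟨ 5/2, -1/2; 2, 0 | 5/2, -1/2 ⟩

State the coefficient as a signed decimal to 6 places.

j₁+j₂−J=2  J+j₁−j₂=3  J−j₁+j₂=2  j₁+j₂+J+1=8
(j₁±m₁, j₂±m₂, J±M) = (2,3,2,2,2,3)
P² = 72/35
sum k=0..2:
  [0] +1/24 = 1/24
  [1] −1/2 = -1/2
  [2] +1/8 = 1/8
S = -1/3
C² = P²·S² = 8/35 ; C = -0.478091

-0.478091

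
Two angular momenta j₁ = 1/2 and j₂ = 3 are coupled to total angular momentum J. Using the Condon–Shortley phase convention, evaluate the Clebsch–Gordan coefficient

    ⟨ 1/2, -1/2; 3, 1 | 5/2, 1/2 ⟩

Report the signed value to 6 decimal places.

j₁+j₂−J=1  J+j₁−j₂=0  J−j₁+j₂=5  j₁+j₂+J+1=7
(j₁±m₁, j₂±m₂, J±M) = (0,1,4,2,3,2)
P² = 576/7
sum k=1..1:
  [1] −1/12 = -1/12
S = -1/12
C² = P²·S² = 4/7 ; C = -0.755929

-0.755929  (= −√(4/7))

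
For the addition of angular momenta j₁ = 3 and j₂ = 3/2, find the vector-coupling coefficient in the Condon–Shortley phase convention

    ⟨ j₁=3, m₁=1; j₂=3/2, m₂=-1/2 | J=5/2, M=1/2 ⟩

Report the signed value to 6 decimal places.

−√(1/70) = -0.119523

j₁+j₂−J=2  J+j₁−j₂=4  J−j₁+j₂=1  j₁+j₂+J+1=8
(j₁±m₁, j₂±m₂, J±M) = (4,2,1,2,3,2)
P² = 288/35
sum k=0..1:
  [0] +1/8 = 1/8
  [1] −1/6 = -1/6
S = -1/24
C² = P²·S² = 1/70 ; C = -0.119523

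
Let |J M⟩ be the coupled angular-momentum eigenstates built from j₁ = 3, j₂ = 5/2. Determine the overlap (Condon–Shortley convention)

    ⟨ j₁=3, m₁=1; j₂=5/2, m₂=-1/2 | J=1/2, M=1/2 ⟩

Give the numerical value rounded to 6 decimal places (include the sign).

√[2·5!1!0!/7! · 4!2!2!3!1!0!] = √(192/7)
  +(−1)^2/∏(2,3,0,0,1,0)! = 1/12  (running 1/12)
⟨..|..⟩ = √(192/7)·(1/12) = +0.436436

+0.436436  (= +√(4/21))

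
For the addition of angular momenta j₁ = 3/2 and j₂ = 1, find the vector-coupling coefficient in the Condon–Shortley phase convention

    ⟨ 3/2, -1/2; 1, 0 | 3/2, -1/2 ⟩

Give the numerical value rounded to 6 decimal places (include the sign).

√[4·1!2!1!/5! · 1!2!1!1!1!2!] = √(4/15)
  +(−1)^0/∏(0,1,2,1,0,0)! = 1/2  (running 1/2)
  +(−1)^1/∏(1,0,1,0,1,1)! = -1  (running -1/2)
⟨..|..⟩ = √(4/15)·(-1/2) = -0.258199

−√(1/15) ≈ -0.258199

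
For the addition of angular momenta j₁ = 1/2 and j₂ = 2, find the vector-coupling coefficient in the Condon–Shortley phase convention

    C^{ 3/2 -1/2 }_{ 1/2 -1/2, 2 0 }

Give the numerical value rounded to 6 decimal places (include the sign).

j₁+j₂−J=1  J+j₁−j₂=0  J−j₁+j₂=3  j₁+j₂+J+1=5
(j₁±m₁, j₂±m₂, J±M) = (0,1,2,2,1,2)
P² = 8/5
sum k=1..1:
  [1] −1/2 = -1/2
S = -1/2
C² = P²·S² = 2/5 ; C = -0.632456

-0.632456  (= −√(2/5))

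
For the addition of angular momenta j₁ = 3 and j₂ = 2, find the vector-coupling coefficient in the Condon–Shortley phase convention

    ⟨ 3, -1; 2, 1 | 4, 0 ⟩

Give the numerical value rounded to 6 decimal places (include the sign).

-0.597614  (= −√(5/14))

j₁+j₂−J=1  J+j₁−j₂=5  J−j₁+j₂=3  j₁+j₂+J+1=10
(j₁±m₁, j₂±m₂, J±M) = (2,4,3,1,4,4)
P² = 10368/35
sum k=0..1:
  [0] +1/144 = 1/144
  [1] −1/24 = -1/24
S = -5/144
C² = P²·S² = 5/14 ; C = -0.597614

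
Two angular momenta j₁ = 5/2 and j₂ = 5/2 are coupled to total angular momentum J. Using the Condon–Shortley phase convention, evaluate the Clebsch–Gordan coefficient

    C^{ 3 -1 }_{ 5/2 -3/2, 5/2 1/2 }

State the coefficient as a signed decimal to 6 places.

triangle: 2!·3!·3!/9! = 72/362880
(j±m)!: 1!·4!·3!·2!·2!·4! = 13824
prefactor² = (2J+1)·Δ·N² = 96/5
  k=1: −1/(1!·1!·3!·2!·0!·1!) = -1/12
  k=2: +1/(2!·0!·2!·1!·1!·2!) = 1/8
Σ = 1/24  ⇒  CG² = 96/5·1/24² = 1/30
CG = +√(1/30) = +0.182574

+√(1/30) ≈ +0.182574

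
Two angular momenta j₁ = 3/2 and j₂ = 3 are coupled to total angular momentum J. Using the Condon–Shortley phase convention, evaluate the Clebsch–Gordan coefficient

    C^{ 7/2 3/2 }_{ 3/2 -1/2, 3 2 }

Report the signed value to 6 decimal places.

−√(3/7) = -0.654654

triangle: 1!*2!*5!/9! = 240/362880
(j±m)!: 1!*2!*5!*1!*5!*2! = 57600
prefactor² = (2J+1)*Δ*N² = 6400/21
  k=0: +1/(0!*1!*2!*5!*0!*0!) = 1/240
  k=1: −1/(1!*0!*1!*4!*1!*1!) = -1/24
Σ = -3/80  ⇒  CG² = 6400/21*(-3/80)² = 3/7
CG = −√(3/7) = -0.654654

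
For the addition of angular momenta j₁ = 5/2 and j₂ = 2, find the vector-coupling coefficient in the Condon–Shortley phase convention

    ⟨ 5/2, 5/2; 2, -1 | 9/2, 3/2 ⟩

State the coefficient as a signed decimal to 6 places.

triangle: 0!·5!·4!/10! = 2880/3628800
(j±m)!: 5!·0!·1!·3!·6!·3! = 3110400
prefactor² = (2J+1)·Δ·N² = 172800/7
  k=0: +1/(0!·0!·0!·1!·5!·3!) = 1/720
Σ = 1/720  ⇒  CG² = 172800/7·1/720² = 1/21
CG = +√(1/21) = +0.218218

+0.218218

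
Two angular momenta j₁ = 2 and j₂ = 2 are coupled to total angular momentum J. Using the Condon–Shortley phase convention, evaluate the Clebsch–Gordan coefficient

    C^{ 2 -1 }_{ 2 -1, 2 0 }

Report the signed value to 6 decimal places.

-0.267261  (= −√(1/14))

√[5·2!2!2!/7! · 1!3!2!2!1!3!] = √(8/7)
  +(−1)^1/∏(1,1,2,1,0,1)! = -1/2  (running -1/2)
  +(−1)^2/∏(2,0,1,0,1,2)! = 1/4  (running -1/4)
⟨..|..⟩ = √(8/7)·(-1/4) = -0.267261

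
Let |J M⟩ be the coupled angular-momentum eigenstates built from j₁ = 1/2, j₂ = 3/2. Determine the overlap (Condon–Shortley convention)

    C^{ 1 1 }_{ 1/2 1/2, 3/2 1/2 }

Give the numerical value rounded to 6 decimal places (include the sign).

√[3·1!0!2!/4! · 1!0!2!1!2!0!] = √(1)
  +(−1)^0/∏(0,1,0,2,0,0)! = 1/2  (running 1/2)
⟨..|..⟩ = √(1)·(1/2) = +0.500000

+0.500000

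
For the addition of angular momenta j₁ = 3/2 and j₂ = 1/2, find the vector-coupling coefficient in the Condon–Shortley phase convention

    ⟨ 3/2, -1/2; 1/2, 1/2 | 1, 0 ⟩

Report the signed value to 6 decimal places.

triangle: 1!*2!*0!/4! = 2/24
(j±m)!: 1!*2!*1!*0!*1!*1! = 2
prefactor² = (2J+1)*Δ*N² = 1/2
  k=1: −1/(1!*0!*1!*0!*1!*0!) = -1
Σ = -1  ⇒  CG² = 1/2*(-1)² = 1/2
CG = −√(1/2) = -0.707107

−√(1/2) ≈ -0.707107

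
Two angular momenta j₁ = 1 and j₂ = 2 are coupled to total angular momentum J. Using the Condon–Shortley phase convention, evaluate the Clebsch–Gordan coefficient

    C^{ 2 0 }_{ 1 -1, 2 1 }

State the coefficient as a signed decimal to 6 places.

−√(1/2) = -0.707107

j₁+j₂−J=1  J+j₁−j₂=1  J−j₁+j₂=3  j₁+j₂+J+1=6
(j₁±m₁, j₂±m₂, J±M) = (0,2,3,1,2,2)
P² = 2
sum k=1..1:
  [1] −1/2 = -1/2
S = -1/2
C² = P²·S² = 1/2 ; C = -0.707107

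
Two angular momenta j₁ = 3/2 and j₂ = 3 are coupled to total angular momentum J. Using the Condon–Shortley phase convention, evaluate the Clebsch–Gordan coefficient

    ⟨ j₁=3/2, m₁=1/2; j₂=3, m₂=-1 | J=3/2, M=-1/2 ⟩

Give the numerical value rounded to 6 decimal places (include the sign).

triangle: 3!×0!×3!/7! = 36/5040
(j±m)!: 2!×1!×2!×4!×1!×2! = 192
prefactor² = (2J+1)×Δ×N² = 192/35
  k=1: −1/(1!×2!×0!×1!×0!×2!) = -1/4
Σ = -1/4  ⇒  CG² = 192/35×(-1/4)² = 12/35
CG = −√(12/35) = -0.585540

−√(12/35) = -0.585540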